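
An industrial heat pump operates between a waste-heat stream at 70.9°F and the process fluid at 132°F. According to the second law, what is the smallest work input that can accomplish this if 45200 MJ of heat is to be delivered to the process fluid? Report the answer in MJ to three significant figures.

4670 MJ

In absolute terms T_C = 294.76 K and T_H = 328.71 K, so ΔT = 33.94 K.
The reversible limit is COP_HP = T_H/ΔT = 9.684, so W_min = Q_H/COP = Q_H·ΔT/T_H.
W_min = 45200 × 33.94/328.71 = 4668 MJ.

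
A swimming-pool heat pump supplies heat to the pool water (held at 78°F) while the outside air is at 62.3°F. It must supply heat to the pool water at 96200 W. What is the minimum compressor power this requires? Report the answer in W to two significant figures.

2800 W

In absolute terms T_C = 289.98 K and T_H = 298.71 K, so ΔT = 8.722 K.
COP_Carnot = T_H/ΔT = 298.71/8.722 = 34.25.
Ẇ_min = Q̇/COP_Carnot = 96200/34.25 = 2809 W.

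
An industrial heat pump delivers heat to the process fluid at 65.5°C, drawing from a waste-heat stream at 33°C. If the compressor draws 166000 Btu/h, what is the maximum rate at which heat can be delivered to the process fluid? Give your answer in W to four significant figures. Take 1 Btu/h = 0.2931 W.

507000 W

In absolute terms T_C = 306.15 K and T_H = 338.65 K, so ΔT = 32.50 K.
COP_Carnot = T_H/ΔT = 338.65/32.50 = 10.42.
Q̇_max = COP_Carnot × Ẇ = 10.42 × 166000 Btu/h = 1730000 Btu/h = 507000 W.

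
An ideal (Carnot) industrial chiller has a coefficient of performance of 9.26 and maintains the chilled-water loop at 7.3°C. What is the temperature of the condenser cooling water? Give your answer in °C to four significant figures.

37.59 °C

COP_R = T_C/(T_H − T_C) gives T_H − T_C = T_C/COP.
With T_C = 280.45 K, T_H = 280.45 × (1 + 1/9.26) = 310.74 K.
Converting, 310.74 K = 37.59°C.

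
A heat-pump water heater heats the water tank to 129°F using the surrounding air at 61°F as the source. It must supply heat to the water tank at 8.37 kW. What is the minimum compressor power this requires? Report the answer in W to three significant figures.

In absolute terms T_C = 289.26 K and T_H = 327.04 K, so ΔT = 37.78 K.
COP_Carnot = T_H/ΔT = 327.04/37.78 = 8.657.
Ẇ_min = Q̇/COP_Carnot = 8.370/8.657 = 0.9669 kW = 966.9 W.

967 W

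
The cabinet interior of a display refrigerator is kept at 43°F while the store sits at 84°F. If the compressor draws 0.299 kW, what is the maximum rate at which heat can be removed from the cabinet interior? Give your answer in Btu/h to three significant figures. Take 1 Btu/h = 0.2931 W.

12500 Btu/h

In absolute terms T_C = 279.26 K and T_H = 302.04 K, so ΔT = 22.78 K.
COP_Carnot = T_C/ΔT = 279.26/22.78 = 12.26.
Q̇_max = COP_Carnot × Ẇ = 12.26 × 0.2990 kW = 3.666 kW = 12510 Btu/h.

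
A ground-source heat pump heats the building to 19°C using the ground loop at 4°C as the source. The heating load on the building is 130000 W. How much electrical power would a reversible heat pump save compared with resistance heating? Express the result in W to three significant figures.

In absolute terms T_C = 277.15 K and T_H = 292.15 K, so ΔT = 15.00 K.
COP_Carnot = T_H/ΔT = 292.15/15.00 = 19.48.
Resistance heating needs Ẇ_res = Q̇_H = 130000 W; the reversible heat pump needs only Ẇ_hp = Q̇_H/COP = 6675 W.
Saving = 130000 − 6675 = 123300 W.

123000 W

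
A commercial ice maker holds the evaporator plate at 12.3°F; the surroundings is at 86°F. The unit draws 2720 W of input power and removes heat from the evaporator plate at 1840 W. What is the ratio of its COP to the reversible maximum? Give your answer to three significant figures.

COP_actual = Q̇_C/Ẇ = 1840/2720 = 0.6765.
In absolute terms T_C = 262.21 K and T_H = 303.15 K, so ΔT = 40.94 K.
COP_Carnot = T_C/ΔT = 262.21/40.94 = 6.404.
η_II = COP_actual/COP_Carnot = 0.6765/6.404 = 0.1056.

0.106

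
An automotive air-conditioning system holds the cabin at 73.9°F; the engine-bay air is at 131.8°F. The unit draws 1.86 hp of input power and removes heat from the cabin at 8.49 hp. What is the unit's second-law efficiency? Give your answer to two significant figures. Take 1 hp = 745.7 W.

0.50

COP_actual = Q̇_C/Ẇ = 8.490/1.860 = 4.565.
In absolute terms T_C = 296.43 K and T_H = 328.59 K, so ΔT = 32.17 K.
COP_Carnot = T_C/ΔT = 296.43/32.17 = 9.215.
η_II = COP_actual/COP_Carnot = 4.565/9.215 = 0.4953.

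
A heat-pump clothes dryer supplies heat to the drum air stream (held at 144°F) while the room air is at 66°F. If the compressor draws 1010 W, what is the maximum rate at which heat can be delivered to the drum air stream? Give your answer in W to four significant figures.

In absolute terms T_C = 292.04 K and T_H = 335.37 K, so ΔT = 43.33 K.
COP_Carnot = T_H/ΔT = 335.37/43.33 = 7.739.
Q̇_max = COP_Carnot × Ẇ = 7.739 × 1010 W = 7817 W.

7817 W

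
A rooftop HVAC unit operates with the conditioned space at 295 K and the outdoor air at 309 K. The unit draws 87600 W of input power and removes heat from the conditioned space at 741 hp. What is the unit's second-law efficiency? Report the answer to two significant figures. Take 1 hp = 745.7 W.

0.30

Converting, Q̇_C = 741.0 hp = 552600 W, so COP_actual = Q̇_C/Ẇ = 552600/87600 = 6.308.
The reservoir spacing is ΔT = 309 − 295 = 14.00 K.
COP_Carnot = T_C/ΔT = 295.00/14.00 = 21.07.
η_II = COP_actual/COP_Carnot = 6.308/21.07 = 0.2994.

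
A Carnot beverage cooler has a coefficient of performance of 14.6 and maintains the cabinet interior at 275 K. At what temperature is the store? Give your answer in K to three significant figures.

COP_R = T_C/(T_H − T_C) gives T_H − T_C = T_C/COP.
With T_C = 275.00 K, T_H = 275.00 × (1 + 1/14.6) = 293.84 K.

294 K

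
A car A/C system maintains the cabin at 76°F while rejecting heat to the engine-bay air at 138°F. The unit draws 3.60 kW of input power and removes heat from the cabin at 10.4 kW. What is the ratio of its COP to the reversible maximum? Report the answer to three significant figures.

COP_actual = Q̇_C/Ẇ = 10.40/3.600 = 2.889.
In absolute terms T_C = 297.59 K and T_H = 332.04 K, so ΔT = 34.44 K.
COP_Carnot = T_C/ΔT = 297.59/34.44 = 8.640.
η_II = COP_actual/COP_Carnot = 2.889/8.640 = 0.3344.

0.334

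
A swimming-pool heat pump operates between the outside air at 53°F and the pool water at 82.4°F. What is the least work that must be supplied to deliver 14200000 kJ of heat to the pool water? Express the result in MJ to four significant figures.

770.2 MJ

In absolute terms T_C = 284.82 K and T_H = 301.15 K, so ΔT = 16.33 K.
The reversible limit is COP_HP = T_H/ΔT = 18.44, so W_min = Q_H/COP = Q_H·ΔT/T_H.
W_min = 14200000 × 16.33/301.15 = 770200 kJ = 770.2 MJ.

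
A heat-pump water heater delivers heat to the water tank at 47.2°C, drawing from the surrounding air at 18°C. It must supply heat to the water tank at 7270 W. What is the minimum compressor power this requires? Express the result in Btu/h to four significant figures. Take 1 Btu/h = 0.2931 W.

In absolute terms T_C = 291.15 K and T_H = 320.35 K, so ΔT = 29.20 K.
COP_Carnot = T_H/ΔT = 320.35/29.20 = 10.97.
Ẇ_min = Q̇/COP_Carnot = 7270/10.97 = 662.7 W = 2261 Btu/h.

2261 Btu/h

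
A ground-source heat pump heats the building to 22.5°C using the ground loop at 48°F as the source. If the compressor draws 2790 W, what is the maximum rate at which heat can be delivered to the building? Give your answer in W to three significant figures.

60600 W

In absolute terms T_C = 282.04 K and T_H = 295.65 K, so ΔT = 13.61 K.
COP_Carnot = T_H/ΔT = 295.65/13.61 = 21.72.
Q̇_max = COP_Carnot × Ẇ = 21.72 × 2790 W = 60600 W.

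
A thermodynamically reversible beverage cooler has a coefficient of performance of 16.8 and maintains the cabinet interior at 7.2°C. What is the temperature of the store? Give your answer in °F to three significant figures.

COP_R = T_C/(T_H − T_C) gives T_H − T_C = T_C/COP.
With T_C = 280.35 K, T_H = 280.35 × (1 + 1/16.8) = 297.04 K.
Converting, 297.04 K = 75.00°F.

75.0 °F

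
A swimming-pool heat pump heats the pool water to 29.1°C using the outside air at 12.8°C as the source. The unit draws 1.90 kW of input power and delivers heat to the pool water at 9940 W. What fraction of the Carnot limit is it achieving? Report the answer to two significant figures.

0.28

Converting, Q̇_H = 9940 W = 9.940 kW, so COP_actual = Q̇_H/Ẇ = 9.940/1.900 = 5.232.
In absolute terms T_C = 285.95 K and T_H = 302.25 K, so ΔT = 16.30 K.
COP_Carnot = T_H/ΔT = 302.25/16.30 = 18.54.
η_II = COP_actual/COP_Carnot = 5.232/18.54 = 0.2821.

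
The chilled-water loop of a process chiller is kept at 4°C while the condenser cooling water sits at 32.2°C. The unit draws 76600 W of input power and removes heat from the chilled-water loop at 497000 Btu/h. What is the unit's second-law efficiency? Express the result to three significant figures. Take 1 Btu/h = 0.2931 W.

0.193

Converting, Q̇_C = 497000 Btu/h = 145700 W, so COP_actual = Q̇_C/Ẇ = 145700/76600 = 1.902.
In absolute terms T_C = 277.15 K and T_H = 305.35 K, so ΔT = 28.20 K.
COP_Carnot = T_C/ΔT = 277.15/28.20 = 9.828.
η_II = COP_actual/COP_Carnot = 1.902/9.828 = 0.1935.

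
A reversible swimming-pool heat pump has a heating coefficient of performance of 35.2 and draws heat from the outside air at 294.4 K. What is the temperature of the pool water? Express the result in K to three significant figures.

COP_HP = T_H/(T_H − T_C) rearranges to T_H = COP·T_C/(COP − 1).
With T_C = 294.40 K, T_H = 35.2 × 294.40/34.20 = 303.01 K.

303 K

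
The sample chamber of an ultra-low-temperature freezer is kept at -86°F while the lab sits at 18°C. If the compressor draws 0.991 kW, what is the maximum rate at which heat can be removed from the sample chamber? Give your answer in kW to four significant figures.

In absolute terms T_C = 207.59 K and T_H = 291.15 K, so ΔT = 83.56 K.
COP_Carnot = T_C/ΔT = 207.59/83.56 = 2.485.
Q̇_max = COP_Carnot × Ẇ = 2.485 × 0.9910 kW = 2.462 kW.

2.462 kW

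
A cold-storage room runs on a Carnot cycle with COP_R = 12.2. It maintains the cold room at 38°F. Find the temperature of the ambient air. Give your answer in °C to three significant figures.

26.0 °C

COP_R = T_C/(T_H − T_C) gives T_H − T_C = T_C/COP.
With T_C = 276.48 K, T_H = 276.48 × (1 + 1/12.2) = 299.15 K.
Converting, 299.15 K = 26.00°C.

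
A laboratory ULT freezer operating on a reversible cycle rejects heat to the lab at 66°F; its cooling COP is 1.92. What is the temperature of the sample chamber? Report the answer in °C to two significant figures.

For a Carnot refrigerator COP_R = T_C/(T_H − T_C), so T_C = COP·T_H/(1 + COP).
With T_H = 292.04 K, T_C = 1.92 × 292.04/2.920 = 192.03 K.
Converting, 192.03 K = -81.12°C.

-81 °C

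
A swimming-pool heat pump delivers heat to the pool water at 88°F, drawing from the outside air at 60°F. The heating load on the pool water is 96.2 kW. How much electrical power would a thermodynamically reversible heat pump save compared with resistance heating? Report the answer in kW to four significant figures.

In absolute terms T_C = 288.71 K and T_H = 304.26 K, so ΔT = 15.56 K.
COP_Carnot = T_H/ΔT = 304.26/15.56 = 19.56.
Resistance heating needs Ẇ_res = Q̇_H = 96.20 kW; the reversible heat pump needs only Ẇ_hp = Q̇_H/COP = 4.918 kW.
Saving = 96.20 − 4.918 = 91.28 kW.

91.28 kW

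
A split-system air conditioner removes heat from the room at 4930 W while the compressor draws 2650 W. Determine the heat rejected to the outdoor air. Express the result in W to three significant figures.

For a cyclic device the first law requires Q̇_H = Q̇_C + Ẇ.
Q̇_H = Q̇_C + Ẇ = 7580 W.

7580 W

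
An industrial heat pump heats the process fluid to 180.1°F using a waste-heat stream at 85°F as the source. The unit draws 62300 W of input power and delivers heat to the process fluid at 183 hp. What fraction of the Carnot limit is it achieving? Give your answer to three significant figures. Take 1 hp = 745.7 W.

0.326

Converting, Q̇_H = 183.0 hp = 136500 W, so COP_actual = Q̇_H/Ẇ = 136500/62300 = 2.190.
In absolute terms T_C = 302.59 K and T_H = 355.43 K, so ΔT = 52.83 K.
COP_Carnot = T_H/ΔT = 355.43/52.83 = 6.727.
η_II = COP_actual/COP_Carnot = 2.190/6.727 = 0.3256.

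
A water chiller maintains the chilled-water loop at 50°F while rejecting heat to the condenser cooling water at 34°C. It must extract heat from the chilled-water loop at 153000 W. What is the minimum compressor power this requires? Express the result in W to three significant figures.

In absolute terms T_C = 283.15 K and T_H = 307.15 K, so ΔT = 24.00 K.
COP_Carnot = T_C/ΔT = 283.15/24.00 = 11.80.
Ẇ_min = Q̇/COP_Carnot = 153000/11.80 = 12970 W.

13000 W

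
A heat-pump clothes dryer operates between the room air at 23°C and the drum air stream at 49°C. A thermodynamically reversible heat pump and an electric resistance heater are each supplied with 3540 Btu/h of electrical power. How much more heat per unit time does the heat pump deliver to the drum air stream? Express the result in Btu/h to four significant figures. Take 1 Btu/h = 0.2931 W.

40320 Btu/h

In absolute terms T_C = 296.15 K and T_H = 322.15 K, so ΔT = 26.00 K.
COP_Carnot = T_H/ΔT = 322.15/26.00 = 12.39.
The heat pump delivers Q̇_H = COP × Ẇ = 43860 Btu/h; the resistance heater delivers Ẇ = 3540 Btu/h.
Extra = (COP − 1)·Ẇ = 40320 Btu/h.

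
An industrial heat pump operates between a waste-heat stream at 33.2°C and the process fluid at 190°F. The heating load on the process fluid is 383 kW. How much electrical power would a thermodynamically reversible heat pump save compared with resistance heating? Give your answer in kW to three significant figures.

325 kW

In absolute terms T_C = 306.35 K and T_H = 360.93 K, so ΔT = 54.58 K.
COP_Carnot = T_H/ΔT = 360.93/54.58 = 6.613.
Resistance heating needs Ẇ_res = Q̇_H = 383.0 kW; the reversible heat pump needs only Ẇ_hp = Q̇_H/COP = 57.92 kW.
Saving = 383.0 − 57.92 = 325.1 kW.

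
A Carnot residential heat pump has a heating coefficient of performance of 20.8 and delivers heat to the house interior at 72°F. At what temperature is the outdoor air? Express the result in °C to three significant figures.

8.02 °C

COP_HP = T_H/(T_H − T_C) gives T_H − T_C = T_H/COP.
With T_H = 295.37 K, T_C = 295.37 × (1 − 1/20.8) = 281.17 K.
Converting, 281.17 K = 8.02°C.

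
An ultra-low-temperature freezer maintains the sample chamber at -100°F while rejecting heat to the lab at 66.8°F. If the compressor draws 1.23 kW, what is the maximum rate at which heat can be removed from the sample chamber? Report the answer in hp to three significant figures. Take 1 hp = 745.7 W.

In absolute terms T_C = 199.82 K and T_H = 292.48 K, so ΔT = 92.67 K.
COP_Carnot = T_C/ΔT = 199.82/92.67 = 2.156.
Q̇_max = COP_Carnot × Ẇ = 2.156 × 1.230 kW = 2.652 kW = 3.557 hp.

3.56 hp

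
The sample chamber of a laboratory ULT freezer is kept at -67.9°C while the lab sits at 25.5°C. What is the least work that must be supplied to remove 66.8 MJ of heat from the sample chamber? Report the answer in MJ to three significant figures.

30.4 MJ

In absolute terms T_C = 205.25 K and T_H = 298.65 K, so ΔT = 93.40 K.
The reversible limit is COP_R = T_C/ΔT = 2.198, so W_min = Q_C/COP = Q_C·ΔT/T_C.
W_min = 66.80 × 93.40/205.25 = 30.40 MJ.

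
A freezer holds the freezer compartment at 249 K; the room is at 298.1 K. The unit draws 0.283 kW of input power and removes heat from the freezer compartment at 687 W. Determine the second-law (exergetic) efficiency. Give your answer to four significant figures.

Converting, Q̇_C = 687.0 W = 0.6870 kW, so COP_actual = Q̇_C/Ẇ = 0.6870/0.2830 = 2.428.
The reservoir spacing is ΔT = 298.1 − 249 = 49.10 K.
COP_Carnot = T_C/ΔT = 249.00/49.10 = 5.071.
η_II = COP_actual/COP_Carnot = 2.428/5.071 = 0.4787.

0.4787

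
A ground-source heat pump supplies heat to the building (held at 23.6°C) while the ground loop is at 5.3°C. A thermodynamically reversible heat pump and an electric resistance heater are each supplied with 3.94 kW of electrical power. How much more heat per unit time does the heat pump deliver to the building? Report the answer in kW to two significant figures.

60 kW

In absolute terms T_C = 278.45 K and T_H = 296.75 K, so ΔT = 18.30 K.
COP_Carnot = T_H/ΔT = 296.75/18.30 = 16.22.
The heat pump delivers Q̇_H = COP × Ẇ = 63.89 kW; the resistance heater delivers Ẇ = 3.940 kW.
Extra = (COP − 1)·Ẇ = 59.95 kW.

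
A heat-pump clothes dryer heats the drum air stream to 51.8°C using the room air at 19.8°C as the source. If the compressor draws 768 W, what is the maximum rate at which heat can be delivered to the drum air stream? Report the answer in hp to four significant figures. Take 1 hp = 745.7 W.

10.46 hp

In absolute terms T_C = 292.95 K and T_H = 324.95 K, so ΔT = 32.00 K.
COP_Carnot = T_H/ΔT = 324.95/32.00 = 10.15.
Q̇_max = COP_Carnot × Ẇ = 10.15 × 768.0 W = 7799 W = 10.46 hp.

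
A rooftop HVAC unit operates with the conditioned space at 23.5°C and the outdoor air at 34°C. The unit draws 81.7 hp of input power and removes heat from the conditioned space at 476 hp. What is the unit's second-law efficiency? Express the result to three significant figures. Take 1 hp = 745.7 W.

COP_actual = Q̇_C/Ẇ = 476.0/81.70 = 5.826.
In absolute terms T_C = 296.65 K and T_H = 307.15 K, so ΔT = 10.50 K.
COP_Carnot = T_C/ΔT = 296.65/10.50 = 28.25.
η_II = COP_actual/COP_Carnot = 5.826/28.25 = 0.2062.

0.206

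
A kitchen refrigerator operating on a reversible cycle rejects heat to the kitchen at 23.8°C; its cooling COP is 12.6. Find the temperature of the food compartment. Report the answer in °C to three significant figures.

For a Carnot refrigerator COP_R = T_C/(T_H − T_C), so T_C = COP·T_H/(1 + COP).
With T_H = 296.95 K, T_C = 12.6 × 296.95/13.60 = 275.12 K.
Converting, 275.12 K = 1.97°C.

1.97 °C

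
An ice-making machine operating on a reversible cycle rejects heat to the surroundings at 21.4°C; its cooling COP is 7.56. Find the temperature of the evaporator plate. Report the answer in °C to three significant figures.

For a Carnot refrigerator COP_R = T_C/(T_H − T_C), so T_C = COP·T_H/(1 + COP).
With T_H = 294.55 K, T_C = 7.56 × 294.55/8.560 = 260.14 K.
Converting, 260.14 K = -13.01°C.

-13.0 °C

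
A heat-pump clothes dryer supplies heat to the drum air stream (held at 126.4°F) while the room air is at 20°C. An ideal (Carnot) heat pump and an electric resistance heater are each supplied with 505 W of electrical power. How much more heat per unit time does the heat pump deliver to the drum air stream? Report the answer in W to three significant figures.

In absolute terms T_C = 293.15 K and T_H = 325.59 K, so ΔT = 32.44 K.
COP_Carnot = T_H/ΔT = 325.59/32.44 = 10.04.
The heat pump delivers Q̇_H = COP × Ẇ = 5068 W; the resistance heater delivers Ẇ = 505.0 W.
Extra = (COP − 1)·Ẇ = 4563 W.

4560 W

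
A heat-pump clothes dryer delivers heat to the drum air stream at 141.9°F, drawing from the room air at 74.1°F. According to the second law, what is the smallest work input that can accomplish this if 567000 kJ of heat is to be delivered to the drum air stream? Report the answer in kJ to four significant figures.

63900 kJ

In absolute terms T_C = 296.54 K and T_H = 334.21 K, so ΔT = 37.67 K.
The reversible limit is COP_HP = T_H/ΔT = 8.873, so W_min = Q_H/COP = Q_H·ΔT/T_H.
W_min = 567000 × 37.67/334.21 = 63900 kJ.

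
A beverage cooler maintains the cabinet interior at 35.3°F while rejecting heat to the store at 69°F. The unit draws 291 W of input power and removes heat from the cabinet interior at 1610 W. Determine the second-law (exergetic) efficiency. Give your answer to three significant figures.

0.377

COP_actual = Q̇_C/Ẇ = 1610/291.0 = 5.533.
In absolute terms T_C = 274.98 K and T_H = 293.71 K, so ΔT = 18.72 K.
COP_Carnot = T_C/ΔT = 274.98/18.72 = 14.69.
η_II = COP_actual/COP_Carnot = 5.533/14.69 = 0.3767.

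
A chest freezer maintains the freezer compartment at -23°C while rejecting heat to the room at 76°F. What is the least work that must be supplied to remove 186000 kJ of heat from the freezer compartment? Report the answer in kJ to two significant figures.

35000 kJ

In absolute terms T_C = 250.15 K and T_H = 297.59 K, so ΔT = 47.44 K.
The reversible limit is COP_R = T_C/ΔT = 5.272, so W_min = Q_C/COP = Q_C·ΔT/T_C.
W_min = 186000 × 47.44/250.15 = 35280 kJ.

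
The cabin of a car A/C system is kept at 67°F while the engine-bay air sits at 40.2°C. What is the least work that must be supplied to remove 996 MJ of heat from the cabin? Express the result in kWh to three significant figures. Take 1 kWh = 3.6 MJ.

In absolute terms T_C = 292.59 K and T_H = 313.35 K, so ΔT = 20.76 K.
The reversible limit is COP_R = T_C/ΔT = 14.10, so W_min = Q_C/COP = Q_C·ΔT/T_C.
W_min = 996.0 × 20.76/292.59 = 70.65 MJ = 19.63 kWh.

19.6 kWh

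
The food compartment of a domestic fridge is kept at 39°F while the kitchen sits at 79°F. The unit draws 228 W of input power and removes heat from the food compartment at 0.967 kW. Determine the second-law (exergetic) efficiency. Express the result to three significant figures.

Converting, Q̇_C = 0.9670 kW = 967.0 W, so COP_actual = Q̇_C/Ẇ = 967.0/228.0 = 4.241.
In absolute terms T_C = 277.04 K and T_H = 299.26 K, so ΔT = 22.22 K.
COP_Carnot = T_C/ΔT = 277.04/22.22 = 12.47.
η_II = COP_actual/COP_Carnot = 4.241/12.47 = 0.3402.

0.340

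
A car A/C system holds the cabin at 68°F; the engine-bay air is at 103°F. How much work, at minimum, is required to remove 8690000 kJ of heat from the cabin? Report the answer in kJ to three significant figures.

576000 kJ

In absolute terms T_C = 293.15 K and T_H = 312.59 K, so ΔT = 19.44 K.
The reversible limit is COP_R = T_C/ΔT = 15.08, so W_min = Q_C/COP = Q_C·ΔT/T_C.
W_min = 8690000 × 19.44/293.15 = 576400 kJ.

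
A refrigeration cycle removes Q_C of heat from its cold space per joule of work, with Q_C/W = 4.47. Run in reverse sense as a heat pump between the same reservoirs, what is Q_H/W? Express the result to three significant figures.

The first law on one cycle gives Q_H = Q_C + W, so Q_H/W = Q_C/W + 1.
COP_HP = COP_R + 1 = 4.47 + 1 = 5.47.

5.47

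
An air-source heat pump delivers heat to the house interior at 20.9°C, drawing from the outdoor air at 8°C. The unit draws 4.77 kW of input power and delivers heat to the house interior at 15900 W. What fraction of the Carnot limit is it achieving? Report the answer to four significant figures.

Converting, Q̇_H = 15900 W = 15.90 kW, so COP_actual = Q̇_H/Ẇ = 15.90/4.770 = 3.333.
In absolute terms T_C = 281.15 K and T_H = 294.05 K, so ΔT = 12.90 K.
COP_Carnot = T_H/ΔT = 294.05/12.90 = 22.79.
η_II = COP_actual/COP_Carnot = 3.333/22.79 = 0.1462.

0.1462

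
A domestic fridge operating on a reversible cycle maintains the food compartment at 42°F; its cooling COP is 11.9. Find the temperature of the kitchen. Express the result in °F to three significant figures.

84.2 °F

COP_R = T_C/(T_H − T_C) gives T_H − T_C = T_C/COP.
With T_C = 278.71 K, T_H = 278.71 × (1 + 1/11.9) = 302.13 K.
Converting, 302.13 K = 84.16°F.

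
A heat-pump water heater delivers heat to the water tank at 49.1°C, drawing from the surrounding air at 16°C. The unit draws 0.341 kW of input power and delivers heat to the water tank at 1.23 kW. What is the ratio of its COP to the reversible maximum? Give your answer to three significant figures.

COP_actual = Q̇_H/Ẇ = 1.230/0.3410 = 3.607.
In absolute terms T_C = 289.15 K and T_H = 322.25 K, so ΔT = 33.10 K.
COP_Carnot = T_H/ΔT = 322.25/33.10 = 9.736.
η_II = COP_actual/COP_Carnot = 3.607/9.736 = 0.3705.

0.370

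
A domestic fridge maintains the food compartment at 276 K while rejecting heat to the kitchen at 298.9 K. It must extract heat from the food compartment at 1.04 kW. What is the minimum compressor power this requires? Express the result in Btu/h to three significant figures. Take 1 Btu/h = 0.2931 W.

294 Btu/h

The reservoir spacing is ΔT = 298.9 − 276 = 22.90 K.
COP_Carnot = T_C/ΔT = 276.00/22.90 = 12.05.
Ẇ_min = Q̇/COP_Carnot = 1.040/12.05 = 0.08629 kW = 294.4 Btu/h.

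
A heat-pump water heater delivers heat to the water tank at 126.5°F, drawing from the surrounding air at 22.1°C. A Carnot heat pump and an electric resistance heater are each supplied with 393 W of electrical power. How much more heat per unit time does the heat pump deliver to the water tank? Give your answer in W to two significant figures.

3800 W

In absolute terms T_C = 295.25 K and T_H = 325.65 K, so ΔT = 30.40 K.
COP_Carnot = T_H/ΔT = 325.65/30.40 = 10.71.
The heat pump delivers Q̇_H = COP × Ẇ = 4210 W; the resistance heater delivers Ẇ = 393.0 W.
Extra = (COP − 1)·Ẇ = 3817 W.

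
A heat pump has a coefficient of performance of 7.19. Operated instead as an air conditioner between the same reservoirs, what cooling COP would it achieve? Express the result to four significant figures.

Since Q_H = Q_C + W for any cycle, COP_R = Q_C/W = Q_H/W − 1.
COP_R = 7.19 − 1 = 6.19.

6.190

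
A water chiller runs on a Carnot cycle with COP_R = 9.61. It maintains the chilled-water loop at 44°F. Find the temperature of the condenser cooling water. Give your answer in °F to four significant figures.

96.41 °F

COP_R = T_C/(T_H − T_C) gives T_H − T_C = T_C/COP.
With T_C = 279.82 K, T_H = 279.82 × (1 + 1/9.61) = 308.93 K.
Converting, 308.93 K = 96.41°F.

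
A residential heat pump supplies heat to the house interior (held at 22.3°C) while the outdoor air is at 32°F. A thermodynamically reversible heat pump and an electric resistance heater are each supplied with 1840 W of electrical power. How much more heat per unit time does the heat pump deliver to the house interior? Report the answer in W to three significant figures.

22500 W

In absolute terms T_C = 273.15 K and T_H = 295.45 K, so ΔT = 22.30 K.
COP_Carnot = T_H/ΔT = 295.45/22.30 = 13.25.
The heat pump delivers Q̇_H = COP × Ẇ = 24380 W; the resistance heater delivers Ẇ = 1840 W.
Extra = (COP − 1)·Ẇ = 22540 W.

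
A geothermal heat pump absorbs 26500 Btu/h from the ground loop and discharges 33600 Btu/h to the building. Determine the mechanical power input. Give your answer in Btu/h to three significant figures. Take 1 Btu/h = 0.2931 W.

7100 Btu/h

For a cyclic device the first law requires Q̇_H = Q̇_C + Ẇ.
Ẇ = Q̇_H − Q̇_C = 7100 Btu/h.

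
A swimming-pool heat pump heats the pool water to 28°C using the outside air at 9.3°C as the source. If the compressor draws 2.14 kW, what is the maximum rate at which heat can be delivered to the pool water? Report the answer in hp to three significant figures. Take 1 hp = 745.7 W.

In absolute terms T_C = 282.45 K and T_H = 301.15 K, so ΔT = 18.70 K.
COP_Carnot = T_H/ΔT = 301.15/18.70 = 16.10.
Q̇_max = COP_Carnot × Ẇ = 16.10 × 2.140 kW = 34.46 kW = 46.22 hp.

46.2 hp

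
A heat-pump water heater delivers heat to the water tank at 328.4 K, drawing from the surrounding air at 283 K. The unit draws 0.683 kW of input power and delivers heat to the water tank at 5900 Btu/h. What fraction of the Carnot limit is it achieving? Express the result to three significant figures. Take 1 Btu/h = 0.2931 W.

Converting, Q̇_H = 5900 Btu/h = 1.729 kW, so COP_actual = Q̇_H/Ẇ = 1.729/0.6830 = 2.532.
The reservoir spacing is ΔT = 328.4 − 283 = 45.40 K.
COP_Carnot = T_H/ΔT = 328.40/45.40 = 7.233.
η_II = COP_actual/COP_Carnot = 2.532/7.233 = 0.3500.

0.350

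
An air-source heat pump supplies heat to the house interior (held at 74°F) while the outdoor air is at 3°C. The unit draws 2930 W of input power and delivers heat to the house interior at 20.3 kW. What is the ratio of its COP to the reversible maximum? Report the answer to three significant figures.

0.475

Converting, Q̇_H = 20.30 kW = 20300 W, so COP_actual = Q̇_H/Ẇ = 20300/2930 = 6.928.
In absolute terms T_C = 276.15 K and T_H = 296.48 K, so ΔT = 20.33 K.
COP_Carnot = T_H/ΔT = 296.48/20.33 = 14.58.
η_II = COP_actual/COP_Carnot = 6.928/14.58 = 0.4752.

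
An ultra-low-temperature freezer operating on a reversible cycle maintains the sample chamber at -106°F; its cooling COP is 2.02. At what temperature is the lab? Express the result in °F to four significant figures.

COP_R = T_C/(T_H − T_C) gives T_H − T_C = T_C/COP.
With T_C = 196.48 K, T_H = 196.48 × (1 + 1/2.02) = 293.75 K.
Converting, 293.75 K = 69.08°F.

69.08 °F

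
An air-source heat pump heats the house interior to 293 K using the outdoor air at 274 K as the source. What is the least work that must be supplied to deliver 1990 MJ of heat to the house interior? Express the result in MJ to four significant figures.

129.0 MJ

The reservoir spacing is ΔT = 293 − 274 = 19.00 K.
The reversible limit is COP_HP = T_H/ΔT = 15.42, so W_min = Q_H/COP = Q_H·ΔT/T_H.
W_min = 1990 × 19.00/293.00 = 129.0 MJ.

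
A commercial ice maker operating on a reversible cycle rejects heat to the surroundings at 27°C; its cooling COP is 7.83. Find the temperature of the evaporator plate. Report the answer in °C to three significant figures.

-6.99 °C

For a Carnot refrigerator COP_R = T_C/(T_H − T_C), so T_C = COP·T_H/(1 + COP).
With T_H = 300.15 K, T_C = 7.83 × 300.15/8.830 = 266.16 K.
Converting, 266.16 K = -6.99°C.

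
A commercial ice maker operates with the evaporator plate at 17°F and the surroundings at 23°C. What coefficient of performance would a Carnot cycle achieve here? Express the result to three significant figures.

In absolute terms T_C = 264.82 K and T_H = 296.15 K, so ΔT = 31.33 K.
For a reversible cycle, COP_Carnot = T_C/ΔT = 264.82/31.33 = 8.452.

8.45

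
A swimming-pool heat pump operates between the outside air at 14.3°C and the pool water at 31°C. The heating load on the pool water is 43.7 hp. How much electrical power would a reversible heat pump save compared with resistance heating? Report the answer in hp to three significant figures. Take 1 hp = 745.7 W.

41.3 hp

In absolute terms T_C = 287.45 K and T_H = 304.15 K, so ΔT = 16.70 K.
COP_Carnot = T_H/ΔT = 304.15/16.70 = 18.21.
Resistance heating needs Ẇ_res = Q̇_H = 43.70 hp; the reversible heat pump needs only Ẇ_hp = Q̇_H/COP = 2.399 hp.
Saving = 43.70 − 2.399 = 41.30 hp.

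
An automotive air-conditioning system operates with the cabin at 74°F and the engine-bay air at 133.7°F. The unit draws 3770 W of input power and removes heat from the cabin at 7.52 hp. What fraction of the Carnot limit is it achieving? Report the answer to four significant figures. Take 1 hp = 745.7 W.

0.1664

Converting, Q̇_C = 7.520 hp = 5608 W, so COP_actual = Q̇_C/Ẇ = 5608/3770 = 1.487.
In absolute terms T_C = 296.48 K and T_H = 329.65 K, so ΔT = 33.17 K.
COP_Carnot = T_C/ΔT = 296.48/33.17 = 8.939.
η_II = COP_actual/COP_Carnot = 1.487/8.939 = 0.1664.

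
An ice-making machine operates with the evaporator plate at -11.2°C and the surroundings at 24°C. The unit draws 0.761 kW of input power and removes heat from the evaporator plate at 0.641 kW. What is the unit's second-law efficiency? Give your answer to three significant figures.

COP_actual = Q̇_C/Ẇ = 0.6410/0.7610 = 0.8423.
In absolute terms T_C = 261.95 K and T_H = 297.15 K, so ΔT = 35.20 K.
COP_Carnot = T_C/ΔT = 261.95/35.20 = 7.442.
η_II = COP_actual/COP_Carnot = 0.8423/7.442 = 0.1132.

0.113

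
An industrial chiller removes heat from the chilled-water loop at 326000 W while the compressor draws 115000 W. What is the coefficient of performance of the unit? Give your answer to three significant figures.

The first law gives Q̇_H = Q̇_C + Ẇ, so the three rates are Q̇_C = 326000, Q̇_H = 441000, Ẇ = 115000 W.
COP_R = Q̇_C/Ẇ = 326000/115000 = 2.835.

2.83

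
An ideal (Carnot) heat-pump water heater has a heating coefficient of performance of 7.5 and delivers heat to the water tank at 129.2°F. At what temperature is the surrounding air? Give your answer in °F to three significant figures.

COP_HP = T_H/(T_H − T_C) gives T_H − T_C = T_H/COP.
With T_H = 327.15 K, T_C = 327.15 × (1 − 1/7.5) = 283.53 K.
Converting, 283.53 K = 50.68°F.

50.7 °F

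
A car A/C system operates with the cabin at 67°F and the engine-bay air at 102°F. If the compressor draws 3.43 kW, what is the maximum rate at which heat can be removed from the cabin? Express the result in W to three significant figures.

In absolute terms T_C = 292.59 K and T_H = 312.04 K, so ΔT = 19.44 K.
COP_Carnot = T_C/ΔT = 292.59/19.44 = 15.05.
Q̇_max = COP_Carnot × Ẇ = 15.05 × 3.430 kW = 51.61 kW = 51610 W.

51600 W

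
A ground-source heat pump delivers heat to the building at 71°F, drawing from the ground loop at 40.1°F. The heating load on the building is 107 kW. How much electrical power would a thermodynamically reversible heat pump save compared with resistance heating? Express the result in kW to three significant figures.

101 kW

In absolute terms T_C = 277.65 K and T_H = 294.82 K, so ΔT = 17.17 K.
COP_Carnot = T_H/ΔT = 294.82/17.17 = 17.17.
Resistance heating needs Ẇ_res = Q̇_H = 107.0 kW; the reversible heat pump needs only Ẇ_hp = Q̇_H/COP = 6.230 kW.
Saving = 107.0 − 6.230 = 100.8 kW.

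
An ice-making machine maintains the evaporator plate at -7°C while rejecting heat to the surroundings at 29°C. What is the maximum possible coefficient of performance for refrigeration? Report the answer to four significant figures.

In absolute terms T_C = 266.15 K and T_H = 302.15 K, so ΔT = 36.00 K.
For a reversible cycle, COP_Carnot = T_C/ΔT = 266.15/36.00 = 7.393.

7.393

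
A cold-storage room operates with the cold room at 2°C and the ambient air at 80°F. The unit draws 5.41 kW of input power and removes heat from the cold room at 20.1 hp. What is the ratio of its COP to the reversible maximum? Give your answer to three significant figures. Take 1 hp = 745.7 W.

0.248

Converting, Q̇_C = 20.10 hp = 14.99 kW, so COP_actual = Q̇_C/Ẇ = 14.99/5.410 = 2.771.
In absolute terms T_C = 275.15 K and T_H = 299.82 K, so ΔT = 24.67 K.
COP_Carnot = T_C/ΔT = 275.15/24.67 = 11.15.
η_II = COP_actual/COP_Carnot = 2.771/11.15 = 0.2484.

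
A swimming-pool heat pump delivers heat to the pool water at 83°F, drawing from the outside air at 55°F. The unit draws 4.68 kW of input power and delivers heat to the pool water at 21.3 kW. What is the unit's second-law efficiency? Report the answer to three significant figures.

COP_actual = Q̇_H/Ẇ = 21.30/4.680 = 4.551.
In absolute terms T_C = 285.93 K and T_H = 301.48 K, so ΔT = 15.56 K.
COP_Carnot = T_H/ΔT = 301.48/15.56 = 19.38.
η_II = COP_actual/COP_Carnot = 4.551/19.38 = 0.2348.

0.235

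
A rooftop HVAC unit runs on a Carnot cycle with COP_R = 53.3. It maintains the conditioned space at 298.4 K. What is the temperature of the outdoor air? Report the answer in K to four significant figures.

COP_R = T_C/(T_H − T_C) gives T_H − T_C = T_C/COP.
With T_C = 298.40 K, T_H = 298.40 × (1 + 1/53.3) = 304.00 K.

304.0 K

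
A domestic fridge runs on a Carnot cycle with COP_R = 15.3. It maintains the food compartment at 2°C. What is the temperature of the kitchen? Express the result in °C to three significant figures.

20.0 °C

COP_R = T_C/(T_H − T_C) gives T_H − T_C = T_C/COP.
With T_C = 275.15 K, T_H = 275.15 × (1 + 1/15.3) = 293.13 K.
Converting, 293.13 K = 19.98°C.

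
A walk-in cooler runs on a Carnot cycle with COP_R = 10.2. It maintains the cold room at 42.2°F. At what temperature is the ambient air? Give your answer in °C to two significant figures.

COP_R = T_C/(T_H − T_C) gives T_H − T_C = T_C/COP.
With T_C = 278.82 K, T_H = 278.82 × (1 + 1/10.2) = 306.15 K.
Converting, 306.15 K = 33.00°C.

33 °C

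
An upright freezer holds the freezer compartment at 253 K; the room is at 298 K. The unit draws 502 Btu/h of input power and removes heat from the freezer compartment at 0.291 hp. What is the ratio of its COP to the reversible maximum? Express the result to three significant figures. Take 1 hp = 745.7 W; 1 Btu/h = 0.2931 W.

0.262

Converting, Q̇_C = 0.2910 hp = 740.4 Btu/h, so COP_actual = Q̇_C/Ẇ = 740.4/502.0 = 1.475.
The reservoir spacing is ΔT = 298 − 253 = 45.00 K.
COP_Carnot = T_C/ΔT = 253.00/45.00 = 5.622.
η_II = COP_actual/COP_Carnot = 1.475/5.622 = 0.2623.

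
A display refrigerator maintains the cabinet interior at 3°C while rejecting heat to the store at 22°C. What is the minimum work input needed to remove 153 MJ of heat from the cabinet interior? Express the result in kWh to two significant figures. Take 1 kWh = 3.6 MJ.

In absolute terms T_C = 276.15 K and T_H = 295.15 K, so ΔT = 19.00 K.
The reversible limit is COP_R = T_C/ΔT = 14.53, so W_min = Q_C/COP = Q_C·ΔT/T_C.
W_min = 153.0 × 19.00/276.15 = 10.53 MJ = 2.924 kWh.

2.9 kWh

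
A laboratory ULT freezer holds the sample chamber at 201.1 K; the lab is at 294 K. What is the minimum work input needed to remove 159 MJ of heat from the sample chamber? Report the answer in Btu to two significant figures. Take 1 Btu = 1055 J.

The reservoir spacing is ΔT = 294 − 201.1 = 92.90 K.
The reversible limit is COP_R = T_C/ΔT = 2.165, so W_min = Q_C/COP = Q_C·ΔT/T_C.
W_min = 159.0 × 92.90/201.10 = 73.45 MJ = 69620 Btu.

70000 Btu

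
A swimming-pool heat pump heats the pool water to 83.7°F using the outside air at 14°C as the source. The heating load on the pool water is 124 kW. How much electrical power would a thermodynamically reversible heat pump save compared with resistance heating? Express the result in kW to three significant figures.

In absolute terms T_C = 287.15 K and T_H = 301.87 K, so ΔT = 14.72 K.
COP_Carnot = T_H/ΔT = 301.87/14.72 = 20.50.
Resistance heating needs Ẇ_res = Q̇_H = 124.0 kW; the reversible heat pump needs only Ẇ_hp = Q̇_H/COP = 6.047 kW.
Saving = 124.0 − 6.047 = 118.0 kW.

118 kW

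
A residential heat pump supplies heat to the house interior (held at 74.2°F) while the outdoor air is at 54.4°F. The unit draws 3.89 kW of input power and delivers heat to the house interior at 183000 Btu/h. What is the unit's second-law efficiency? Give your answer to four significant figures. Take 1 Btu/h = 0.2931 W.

0.5114

Converting, Q̇_H = 183000 Btu/h = 53.64 kW, so COP_actual = Q̇_H/Ẇ = 53.64/3.890 = 13.79.
In absolute terms T_C = 285.59 K and T_H = 296.59 K, so ΔT = 11.00 K.
COP_Carnot = T_H/ΔT = 296.59/11.00 = 26.96.
η_II = COP_actual/COP_Carnot = 13.79/26.96 = 0.5114.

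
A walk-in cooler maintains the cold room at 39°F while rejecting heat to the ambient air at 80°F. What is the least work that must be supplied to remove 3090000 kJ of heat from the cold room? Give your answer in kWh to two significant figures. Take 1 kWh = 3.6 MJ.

71 kWh

In absolute terms T_C = 277.04 K and T_H = 299.82 K, so ΔT = 22.78 K.
The reversible limit is COP_R = T_C/ΔT = 12.16, so W_min = Q_C/COP = Q_C·ΔT/T_C.
W_min = 3090000 × 22.78/277.04 = 254100 kJ = 70.57 kWh.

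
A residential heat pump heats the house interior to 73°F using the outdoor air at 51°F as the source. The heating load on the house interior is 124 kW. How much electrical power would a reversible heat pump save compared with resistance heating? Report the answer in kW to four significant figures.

In absolute terms T_C = 283.71 K and T_H = 295.93 K, so ΔT = 12.22 K.
COP_Carnot = T_H/ΔT = 295.93/12.22 = 24.21.
Resistance heating needs Ẇ_res = Q̇_H = 124.0 kW; the reversible heat pump needs only Ẇ_hp = Q̇_H/COP = 5.121 kW.
Saving = 124.0 − 5.121 = 118.9 kW.

118.9 kW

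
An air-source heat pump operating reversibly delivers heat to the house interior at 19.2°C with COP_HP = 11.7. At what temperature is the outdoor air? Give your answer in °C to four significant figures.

-5.787 °C

COP_HP = T_H/(T_H − T_C) gives T_H − T_C = T_H/COP.
With T_H = 292.35 K, T_C = 292.35 × (1 − 1/11.7) = 267.36 K.
Converting, 267.36 K = -5.79°C.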